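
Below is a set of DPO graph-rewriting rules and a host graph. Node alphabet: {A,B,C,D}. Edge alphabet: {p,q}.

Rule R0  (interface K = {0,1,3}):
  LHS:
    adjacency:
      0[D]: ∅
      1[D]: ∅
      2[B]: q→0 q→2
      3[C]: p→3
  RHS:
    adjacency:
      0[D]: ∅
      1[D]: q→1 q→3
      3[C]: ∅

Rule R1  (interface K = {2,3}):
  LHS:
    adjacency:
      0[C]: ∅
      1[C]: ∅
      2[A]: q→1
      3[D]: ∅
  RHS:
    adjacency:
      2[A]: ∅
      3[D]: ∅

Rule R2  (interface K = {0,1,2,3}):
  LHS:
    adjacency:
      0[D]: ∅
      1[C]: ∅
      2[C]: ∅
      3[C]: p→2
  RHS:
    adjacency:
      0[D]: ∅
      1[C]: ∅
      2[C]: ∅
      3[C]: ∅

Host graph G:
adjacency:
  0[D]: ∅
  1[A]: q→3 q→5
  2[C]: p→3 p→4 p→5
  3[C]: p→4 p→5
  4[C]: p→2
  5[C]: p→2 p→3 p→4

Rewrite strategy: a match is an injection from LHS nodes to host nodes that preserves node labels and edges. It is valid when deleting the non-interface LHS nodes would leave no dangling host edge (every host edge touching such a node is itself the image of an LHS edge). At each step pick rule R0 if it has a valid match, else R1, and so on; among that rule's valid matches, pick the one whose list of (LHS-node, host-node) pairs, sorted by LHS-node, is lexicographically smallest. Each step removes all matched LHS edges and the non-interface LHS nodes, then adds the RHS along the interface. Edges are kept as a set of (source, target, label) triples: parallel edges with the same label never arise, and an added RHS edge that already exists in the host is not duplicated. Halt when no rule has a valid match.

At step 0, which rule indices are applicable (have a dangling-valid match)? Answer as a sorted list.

Answer: [R2]

Rewrite trace:
R0: no valid match — LHS pattern not found
R1: no valid match — 6 raw matches, all fail dangling condition
R2: 18 valid matches — {0↦0, 1↦2, 2↦3, 3↦5}, {0↦0, 1↦2, 2↦4, 3↦3}, {0↦0, 1↦2, 2↦4, 3↦5} (+15 more)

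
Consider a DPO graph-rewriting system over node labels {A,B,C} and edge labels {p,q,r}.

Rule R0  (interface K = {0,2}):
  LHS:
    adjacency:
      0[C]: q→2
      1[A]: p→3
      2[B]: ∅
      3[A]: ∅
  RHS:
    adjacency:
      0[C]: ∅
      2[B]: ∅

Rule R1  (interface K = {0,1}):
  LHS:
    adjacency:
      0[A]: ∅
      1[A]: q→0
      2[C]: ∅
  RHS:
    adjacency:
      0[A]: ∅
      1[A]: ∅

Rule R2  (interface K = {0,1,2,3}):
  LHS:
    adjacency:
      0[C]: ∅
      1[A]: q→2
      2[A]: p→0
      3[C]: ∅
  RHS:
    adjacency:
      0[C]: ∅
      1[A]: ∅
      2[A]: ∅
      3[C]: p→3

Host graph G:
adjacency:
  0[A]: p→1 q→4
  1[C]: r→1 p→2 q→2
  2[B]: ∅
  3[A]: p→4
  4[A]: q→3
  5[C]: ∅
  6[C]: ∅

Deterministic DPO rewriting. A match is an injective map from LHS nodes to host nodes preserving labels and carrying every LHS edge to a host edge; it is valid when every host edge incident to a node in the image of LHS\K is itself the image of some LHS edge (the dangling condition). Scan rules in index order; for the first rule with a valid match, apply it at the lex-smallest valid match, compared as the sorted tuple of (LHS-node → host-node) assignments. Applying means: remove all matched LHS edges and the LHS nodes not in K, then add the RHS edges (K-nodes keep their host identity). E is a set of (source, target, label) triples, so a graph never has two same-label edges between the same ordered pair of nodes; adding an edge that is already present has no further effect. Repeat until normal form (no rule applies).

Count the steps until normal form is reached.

Answer: 3

Steps:
start.  V:7 E:7  edges: 0-p->1 0-q->4 1-r->1 1-p->2 1-q->2 3-p->4 4-q->3
1. fire R1 via {0↦3, 1↦4, 2↦5}  →  V:6 E:6  edges: 0-p->1 0-q->4 1-r->1 1-p->2 1-q->2 3-p->4
2. fire R1 via {0↦4, 1↦0, 2↦6}  →  V:5 E:5  edges: 0-p->1 1-r->1 1-p->2 1-q->2 3-p->4
3. fire R0 via {0↦1, 1↦3, 2↦2, 3↦4}  →  V:3 E:3  edges: 0-p->1 1-r->1 1-p->2
halt: no rule applies after step 3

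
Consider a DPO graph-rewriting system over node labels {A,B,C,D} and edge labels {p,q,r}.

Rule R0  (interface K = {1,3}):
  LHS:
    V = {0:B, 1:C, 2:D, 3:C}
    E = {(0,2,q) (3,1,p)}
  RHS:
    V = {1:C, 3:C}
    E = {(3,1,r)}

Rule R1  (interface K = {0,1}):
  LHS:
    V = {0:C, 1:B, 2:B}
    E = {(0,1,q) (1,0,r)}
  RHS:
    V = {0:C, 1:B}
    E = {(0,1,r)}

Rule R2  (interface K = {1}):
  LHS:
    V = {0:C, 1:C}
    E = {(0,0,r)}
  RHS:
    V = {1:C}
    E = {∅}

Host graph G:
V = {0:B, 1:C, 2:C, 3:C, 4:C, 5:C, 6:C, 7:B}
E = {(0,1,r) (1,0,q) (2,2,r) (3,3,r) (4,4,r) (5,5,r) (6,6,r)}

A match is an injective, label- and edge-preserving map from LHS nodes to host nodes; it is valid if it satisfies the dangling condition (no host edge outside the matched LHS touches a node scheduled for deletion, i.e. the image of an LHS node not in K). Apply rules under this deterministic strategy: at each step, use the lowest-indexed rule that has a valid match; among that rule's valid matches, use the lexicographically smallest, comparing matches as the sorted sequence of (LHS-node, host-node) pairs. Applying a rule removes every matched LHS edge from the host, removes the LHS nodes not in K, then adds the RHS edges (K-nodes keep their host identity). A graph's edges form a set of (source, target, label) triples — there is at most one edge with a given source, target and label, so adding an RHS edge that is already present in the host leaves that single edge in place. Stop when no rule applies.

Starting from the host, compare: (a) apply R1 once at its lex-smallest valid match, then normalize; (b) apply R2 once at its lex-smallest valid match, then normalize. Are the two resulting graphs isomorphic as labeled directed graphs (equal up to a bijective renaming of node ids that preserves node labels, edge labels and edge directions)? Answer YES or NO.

branch R1-first: apply at {0↦1, 1↦0, 2↦7} → |E|=6, then 5 more step(s) → NF |V|=2 |E|=1 V={0:B, 1:C} E=1-r->0
branch R2-first: apply at {0↦2, 1↦1} → |E|=6, then 5 more step(s) → NF |V|=2 |E|=1 V={0:B, 1:C} E=1-r->0
graphs isomorphic (equal up to label-preserving node renaming)

Answer: YES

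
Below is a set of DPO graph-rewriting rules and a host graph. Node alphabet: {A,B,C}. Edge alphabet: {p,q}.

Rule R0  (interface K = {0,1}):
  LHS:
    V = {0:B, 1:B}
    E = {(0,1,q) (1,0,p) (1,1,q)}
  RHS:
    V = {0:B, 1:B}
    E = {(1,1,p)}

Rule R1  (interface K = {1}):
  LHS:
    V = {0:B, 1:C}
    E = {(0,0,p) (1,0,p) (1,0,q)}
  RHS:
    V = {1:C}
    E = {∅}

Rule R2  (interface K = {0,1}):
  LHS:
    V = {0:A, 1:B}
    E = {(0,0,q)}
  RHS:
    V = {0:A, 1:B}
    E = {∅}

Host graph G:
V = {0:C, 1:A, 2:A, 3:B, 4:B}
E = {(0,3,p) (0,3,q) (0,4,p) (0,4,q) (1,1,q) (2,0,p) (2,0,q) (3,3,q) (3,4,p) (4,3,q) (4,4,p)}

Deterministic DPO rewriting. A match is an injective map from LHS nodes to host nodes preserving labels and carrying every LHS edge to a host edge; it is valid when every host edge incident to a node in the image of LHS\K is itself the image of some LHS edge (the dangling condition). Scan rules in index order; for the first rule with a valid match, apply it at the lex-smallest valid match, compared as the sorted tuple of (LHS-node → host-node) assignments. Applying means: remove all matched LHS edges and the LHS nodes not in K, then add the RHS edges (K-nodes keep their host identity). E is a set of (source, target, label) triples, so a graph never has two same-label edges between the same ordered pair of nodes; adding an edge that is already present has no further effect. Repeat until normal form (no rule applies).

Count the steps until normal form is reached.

start.  V:5 E:11  edges: 0-p->3 0-q->3 0-p->4 0-q->4 1-q->1 2-p->0 2-q->0 3-q->3 3-p->4 4-q->3 4-p->4
1. fire R0 via {0↦4, 1↦3}  →  V:5 E:9  edges: 0-p->3 0-q->3 0-p->4 0-q->4 1-q->1 2-p->0 2-q->0 3-p->3 4-p->4
2. fire R1 via {0↦3, 1↦0}  →  V:4 E:6  edges: 0-p->4 0-q->4 1-q->1 2-p->0 2-q->0 4-p->4
3. fire R1 via {0↦4, 1↦0}  →  V:3 E:3  edges: 1-q->1 2-p->0 2-q->0
halt: no rule applies after step 3

Answer: 3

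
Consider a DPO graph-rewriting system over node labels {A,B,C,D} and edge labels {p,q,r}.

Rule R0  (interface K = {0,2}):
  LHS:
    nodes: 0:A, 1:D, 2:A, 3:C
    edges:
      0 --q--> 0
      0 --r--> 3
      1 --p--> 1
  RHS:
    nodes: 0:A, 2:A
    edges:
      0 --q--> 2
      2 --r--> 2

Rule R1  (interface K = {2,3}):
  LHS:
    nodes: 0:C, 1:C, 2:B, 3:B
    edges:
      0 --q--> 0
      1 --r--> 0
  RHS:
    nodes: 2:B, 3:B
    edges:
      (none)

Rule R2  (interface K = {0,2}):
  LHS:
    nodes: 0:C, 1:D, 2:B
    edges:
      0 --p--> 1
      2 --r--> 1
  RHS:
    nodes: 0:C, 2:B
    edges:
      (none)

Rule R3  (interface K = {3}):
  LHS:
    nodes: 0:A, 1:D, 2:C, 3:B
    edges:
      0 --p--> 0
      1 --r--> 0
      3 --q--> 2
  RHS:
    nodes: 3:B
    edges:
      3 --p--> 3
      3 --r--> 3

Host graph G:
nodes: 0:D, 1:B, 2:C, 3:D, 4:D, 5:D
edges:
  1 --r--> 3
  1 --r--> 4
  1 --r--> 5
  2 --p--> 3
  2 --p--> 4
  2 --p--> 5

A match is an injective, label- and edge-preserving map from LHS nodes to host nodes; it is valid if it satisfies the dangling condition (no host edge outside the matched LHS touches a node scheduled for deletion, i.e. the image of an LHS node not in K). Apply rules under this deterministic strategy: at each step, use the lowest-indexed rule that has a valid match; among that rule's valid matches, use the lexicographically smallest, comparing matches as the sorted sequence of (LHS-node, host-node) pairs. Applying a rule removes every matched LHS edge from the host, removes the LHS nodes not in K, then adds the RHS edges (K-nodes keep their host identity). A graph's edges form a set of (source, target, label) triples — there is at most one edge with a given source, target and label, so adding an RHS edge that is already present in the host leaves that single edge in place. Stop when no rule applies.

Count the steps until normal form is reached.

[0] host  ⇒  6 nodes, 6 edges  {1-r->3 1-r->4 1-r->5 2-p->3 2-p->4 2-p->5}
[1] R2 @ {0↦2, 1↦3, 2↦1}  ⇒  5 nodes, 4 edges  {1-r->4 1-r->5 2-p->4 2-p->5}
[2] R2 @ {0↦2, 1↦4, 2↦1}  ⇒  4 nodes, 2 edges  {1-r->5 2-p->5}
[3] R2 @ {0↦2, 1↦5, 2↦1}  ⇒  3 nodes, 0 edges  {∅}
normal form: no rule applies after step 3

Answer: 3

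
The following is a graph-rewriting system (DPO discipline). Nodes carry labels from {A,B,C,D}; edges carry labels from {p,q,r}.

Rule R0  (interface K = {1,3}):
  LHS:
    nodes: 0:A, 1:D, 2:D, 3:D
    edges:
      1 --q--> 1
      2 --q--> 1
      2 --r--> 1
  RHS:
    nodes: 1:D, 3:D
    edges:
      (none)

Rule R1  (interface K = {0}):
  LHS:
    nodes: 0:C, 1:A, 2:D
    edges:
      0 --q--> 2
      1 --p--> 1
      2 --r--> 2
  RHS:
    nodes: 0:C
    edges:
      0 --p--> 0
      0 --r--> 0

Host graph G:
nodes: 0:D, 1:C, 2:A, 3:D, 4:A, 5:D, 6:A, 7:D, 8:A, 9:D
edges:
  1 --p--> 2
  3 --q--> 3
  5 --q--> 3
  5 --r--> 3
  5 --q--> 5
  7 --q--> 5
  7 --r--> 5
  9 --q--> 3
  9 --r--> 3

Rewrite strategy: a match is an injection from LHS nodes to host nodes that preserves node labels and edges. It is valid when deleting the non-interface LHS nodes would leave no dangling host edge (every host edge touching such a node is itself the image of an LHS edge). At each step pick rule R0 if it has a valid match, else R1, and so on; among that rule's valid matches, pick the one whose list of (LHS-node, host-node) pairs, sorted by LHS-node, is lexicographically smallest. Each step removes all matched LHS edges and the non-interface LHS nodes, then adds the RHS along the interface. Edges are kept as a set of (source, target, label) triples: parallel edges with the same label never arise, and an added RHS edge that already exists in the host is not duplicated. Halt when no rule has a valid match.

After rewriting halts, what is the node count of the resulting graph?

start.  V:10 E:9  edges: 1-p->2 3-q->3 5-q->3 5-r->3 5-q->5 7-q->5 7-r->5 9-q->3 9-r->3
1. fire R0 via {0↦4, 1↦3, 2↦9, 3↦0}  →  V:8 E:6  edges: 1-p->2 5-q->3 5-r->3 5-q->5 7-q->5 7-r->5
2. fire R0 via {0↦6, 1↦5, 2↦7, 3↦0}  →  V:6 E:3  edges: 1-p->2 5-q->3 5-r->3
final graph: no rule applies after step 2
NF nodes: {0:D, 1:C, 2:A, 3:D, 5:D, 8:A}

Answer: 6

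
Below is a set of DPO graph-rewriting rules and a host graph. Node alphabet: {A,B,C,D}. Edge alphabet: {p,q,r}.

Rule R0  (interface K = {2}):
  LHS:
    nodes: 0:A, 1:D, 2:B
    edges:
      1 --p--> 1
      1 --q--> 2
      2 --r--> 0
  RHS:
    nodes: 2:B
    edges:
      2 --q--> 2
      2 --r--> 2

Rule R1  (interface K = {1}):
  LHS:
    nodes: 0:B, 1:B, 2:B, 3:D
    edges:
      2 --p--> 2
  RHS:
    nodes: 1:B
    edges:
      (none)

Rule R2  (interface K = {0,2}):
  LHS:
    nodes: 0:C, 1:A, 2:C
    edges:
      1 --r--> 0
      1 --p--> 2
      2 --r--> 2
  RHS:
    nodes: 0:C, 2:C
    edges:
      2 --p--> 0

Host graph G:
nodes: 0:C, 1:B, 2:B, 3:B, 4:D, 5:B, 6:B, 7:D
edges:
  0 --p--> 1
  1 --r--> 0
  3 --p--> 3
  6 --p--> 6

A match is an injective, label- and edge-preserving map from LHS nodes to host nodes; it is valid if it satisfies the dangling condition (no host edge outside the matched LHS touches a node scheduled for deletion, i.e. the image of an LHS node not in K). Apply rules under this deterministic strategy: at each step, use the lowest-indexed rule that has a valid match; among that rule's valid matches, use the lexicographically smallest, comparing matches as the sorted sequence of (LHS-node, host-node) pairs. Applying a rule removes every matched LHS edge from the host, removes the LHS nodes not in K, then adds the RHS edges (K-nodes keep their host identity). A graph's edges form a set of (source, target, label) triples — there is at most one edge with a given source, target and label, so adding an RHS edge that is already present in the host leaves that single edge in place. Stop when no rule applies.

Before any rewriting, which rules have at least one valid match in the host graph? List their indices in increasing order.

R0: no valid match — LHS pattern not found
R1: 24 valid matches — {0↦2, 1↦1, 2↦3, 3↦4}, {0↦2, 1↦1, 2↦3, 3↦7}, {0↦2, 1↦1, 2↦6, 3↦4} (+21 more)
R2: no valid match — LHS pattern not found

Answer: [R1]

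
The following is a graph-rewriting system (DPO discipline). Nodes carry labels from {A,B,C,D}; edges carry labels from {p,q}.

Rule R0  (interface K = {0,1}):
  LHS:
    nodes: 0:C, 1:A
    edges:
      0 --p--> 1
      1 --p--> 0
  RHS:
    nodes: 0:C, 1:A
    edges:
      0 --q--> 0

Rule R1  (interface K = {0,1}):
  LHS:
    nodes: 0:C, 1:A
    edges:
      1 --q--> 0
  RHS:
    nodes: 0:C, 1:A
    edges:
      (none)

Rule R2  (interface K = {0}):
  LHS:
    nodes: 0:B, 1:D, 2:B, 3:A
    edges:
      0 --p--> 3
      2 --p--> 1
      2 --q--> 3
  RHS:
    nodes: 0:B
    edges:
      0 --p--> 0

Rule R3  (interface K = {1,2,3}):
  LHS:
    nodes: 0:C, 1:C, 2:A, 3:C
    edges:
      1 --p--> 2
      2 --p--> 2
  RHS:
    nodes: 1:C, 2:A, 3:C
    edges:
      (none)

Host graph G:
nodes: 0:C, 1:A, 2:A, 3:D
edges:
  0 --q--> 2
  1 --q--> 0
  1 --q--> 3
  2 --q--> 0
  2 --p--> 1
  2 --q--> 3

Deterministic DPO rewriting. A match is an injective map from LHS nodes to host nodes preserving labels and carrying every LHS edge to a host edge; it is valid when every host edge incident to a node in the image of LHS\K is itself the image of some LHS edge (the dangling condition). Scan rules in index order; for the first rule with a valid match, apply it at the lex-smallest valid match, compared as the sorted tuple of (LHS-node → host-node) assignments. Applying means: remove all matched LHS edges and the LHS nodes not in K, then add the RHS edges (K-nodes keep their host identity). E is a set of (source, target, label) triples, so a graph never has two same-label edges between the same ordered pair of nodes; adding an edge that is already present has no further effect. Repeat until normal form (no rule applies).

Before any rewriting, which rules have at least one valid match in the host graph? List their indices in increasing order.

R0: no valid match — LHS pattern not found
R1: 2 valid matches — {0↦0, 1↦1}, {0↦0, 1↦2}
R2: no valid match — LHS pattern not found
R3: no valid match — LHS pattern not found

Answer: [R1]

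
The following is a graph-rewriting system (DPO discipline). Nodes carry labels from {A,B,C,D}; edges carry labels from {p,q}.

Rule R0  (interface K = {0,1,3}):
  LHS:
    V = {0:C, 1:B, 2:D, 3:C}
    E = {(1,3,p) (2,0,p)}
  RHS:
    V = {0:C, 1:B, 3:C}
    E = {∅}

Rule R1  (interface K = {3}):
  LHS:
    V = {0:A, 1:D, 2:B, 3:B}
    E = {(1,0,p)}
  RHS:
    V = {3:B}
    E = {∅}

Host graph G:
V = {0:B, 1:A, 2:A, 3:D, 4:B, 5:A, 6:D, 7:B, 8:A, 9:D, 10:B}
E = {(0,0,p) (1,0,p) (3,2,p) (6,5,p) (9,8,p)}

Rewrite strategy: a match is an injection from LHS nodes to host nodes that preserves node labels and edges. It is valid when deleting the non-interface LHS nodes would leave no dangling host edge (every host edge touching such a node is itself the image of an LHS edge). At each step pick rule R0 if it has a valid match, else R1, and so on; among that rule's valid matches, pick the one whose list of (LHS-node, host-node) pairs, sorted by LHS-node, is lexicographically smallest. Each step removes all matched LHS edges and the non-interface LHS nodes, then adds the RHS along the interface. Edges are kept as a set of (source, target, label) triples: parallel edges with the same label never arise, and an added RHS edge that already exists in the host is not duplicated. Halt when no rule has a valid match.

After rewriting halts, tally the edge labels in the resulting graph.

Answer: p:2

Derivation:
[0] host  ⇒  11 nodes, 5 edges  {0-p->0 1-p->0 3-p->2 6-p->5 9-p->8}
[1] R1 @ {0↦2, 1↦3, 2↦4, 3↦0}  ⇒  8 nodes, 4 edges  {0-p->0 1-p->0 6-p->5 9-p->8}
[2] R1 @ {0↦5, 1↦6, 2↦7, 3↦0}  ⇒  5 nodes, 3 edges  {0-p->0 1-p->0 9-p->8}
[3] R1 @ {0↦8, 1↦9, 2↦10, 3↦0}  ⇒  2 nodes, 2 edges  {0-p->0 1-p->0}
halt: no rule applies after step 3
NF edges: [(0, 0, 'p'), (1, 0, 'p')]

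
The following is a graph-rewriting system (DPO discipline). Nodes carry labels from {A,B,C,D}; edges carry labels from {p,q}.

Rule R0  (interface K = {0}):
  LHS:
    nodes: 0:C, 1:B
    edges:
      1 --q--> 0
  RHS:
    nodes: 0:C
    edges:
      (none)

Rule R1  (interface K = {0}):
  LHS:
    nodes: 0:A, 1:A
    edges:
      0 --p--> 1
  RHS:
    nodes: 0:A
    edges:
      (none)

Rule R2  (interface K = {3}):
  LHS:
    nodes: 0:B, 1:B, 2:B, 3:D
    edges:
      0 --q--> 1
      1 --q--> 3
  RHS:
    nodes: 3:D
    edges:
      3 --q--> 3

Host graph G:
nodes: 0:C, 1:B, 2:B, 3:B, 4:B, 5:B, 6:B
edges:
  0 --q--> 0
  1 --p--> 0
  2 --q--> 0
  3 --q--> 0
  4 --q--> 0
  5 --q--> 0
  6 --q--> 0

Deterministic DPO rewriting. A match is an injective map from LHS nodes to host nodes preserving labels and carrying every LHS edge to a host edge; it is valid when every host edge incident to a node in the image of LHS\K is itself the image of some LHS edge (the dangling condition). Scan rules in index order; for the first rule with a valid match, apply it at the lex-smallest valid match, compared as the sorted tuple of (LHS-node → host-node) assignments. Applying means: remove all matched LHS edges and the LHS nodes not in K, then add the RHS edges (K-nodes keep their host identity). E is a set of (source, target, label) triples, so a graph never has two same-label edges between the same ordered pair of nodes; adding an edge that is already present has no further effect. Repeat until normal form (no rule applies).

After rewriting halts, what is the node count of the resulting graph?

[0] host  ⇒  7 nodes, 7 edges  {0-q->0 1-p->0 2-q->0 3-q->0 4-q->0 5-q->0 6-q->0}
[1] R0 @ {0↦0, 1↦2}  ⇒  6 nodes, 6 edges  {0-q->0 1-p->0 3-q->0 4-q->0 5-q->0 6-q->0}
[2] R0 @ {0↦0, 1↦3}  ⇒  5 nodes, 5 edges  {0-q->0 1-p->0 4-q->0 5-q->0 6-q->0}
[3] R0 @ {0↦0, 1↦4}  ⇒  4 nodes, 4 edges  {0-q->0 1-p->0 5-q->0 6-q->0}
[4] R0 @ {0↦0, 1↦5}  ⇒  3 nodes, 3 edges  {0-q->0 1-p->0 6-q->0}
[5] R0 @ {0↦0, 1↦6}  ⇒  2 nodes, 2 edges  {0-q->0 1-p->0}
normal form: no rule applies after step 5
NF nodes: {0:C, 1:B}

Answer: 2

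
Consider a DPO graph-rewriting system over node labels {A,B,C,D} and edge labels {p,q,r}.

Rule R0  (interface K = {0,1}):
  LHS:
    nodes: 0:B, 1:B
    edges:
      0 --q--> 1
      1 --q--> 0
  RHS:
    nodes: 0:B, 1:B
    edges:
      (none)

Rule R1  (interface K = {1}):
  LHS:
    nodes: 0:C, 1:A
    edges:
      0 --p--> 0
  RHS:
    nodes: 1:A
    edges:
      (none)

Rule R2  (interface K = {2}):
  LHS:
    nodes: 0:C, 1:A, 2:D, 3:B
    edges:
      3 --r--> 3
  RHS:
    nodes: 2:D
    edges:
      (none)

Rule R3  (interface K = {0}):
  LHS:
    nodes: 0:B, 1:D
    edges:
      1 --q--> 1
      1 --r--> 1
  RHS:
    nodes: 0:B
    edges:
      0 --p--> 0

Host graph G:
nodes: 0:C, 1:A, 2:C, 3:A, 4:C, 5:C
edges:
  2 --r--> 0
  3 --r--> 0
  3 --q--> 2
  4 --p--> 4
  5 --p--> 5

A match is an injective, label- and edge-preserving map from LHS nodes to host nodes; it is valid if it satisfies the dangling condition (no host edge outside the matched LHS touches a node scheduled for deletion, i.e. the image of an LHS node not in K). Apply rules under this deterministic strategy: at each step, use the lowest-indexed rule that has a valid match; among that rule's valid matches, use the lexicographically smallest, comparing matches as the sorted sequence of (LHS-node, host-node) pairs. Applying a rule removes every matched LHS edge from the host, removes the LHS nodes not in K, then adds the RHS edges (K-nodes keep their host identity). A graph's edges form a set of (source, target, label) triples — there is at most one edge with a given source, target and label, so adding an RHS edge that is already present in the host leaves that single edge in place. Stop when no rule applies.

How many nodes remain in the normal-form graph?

Answer: 4

Derivation:
initial: |V|=6 |E|=5  E = 2-r->0 3-r->0 3-q->2 4-p->4 5-p->5
step 1: apply R1 at {0↦4, 1↦1}  → |V|=5 |E|=4  E = 2-r->0 3-r->0 3-q->2 5-p->5
step 2: apply R1 at {0↦5, 1↦1}  → |V|=4 |E|=3  E = 2-r->0 3-r->0 3-q->2
normal form: no rule applies after step 2
NF nodes: {0:C, 1:A, 2:C, 3:A}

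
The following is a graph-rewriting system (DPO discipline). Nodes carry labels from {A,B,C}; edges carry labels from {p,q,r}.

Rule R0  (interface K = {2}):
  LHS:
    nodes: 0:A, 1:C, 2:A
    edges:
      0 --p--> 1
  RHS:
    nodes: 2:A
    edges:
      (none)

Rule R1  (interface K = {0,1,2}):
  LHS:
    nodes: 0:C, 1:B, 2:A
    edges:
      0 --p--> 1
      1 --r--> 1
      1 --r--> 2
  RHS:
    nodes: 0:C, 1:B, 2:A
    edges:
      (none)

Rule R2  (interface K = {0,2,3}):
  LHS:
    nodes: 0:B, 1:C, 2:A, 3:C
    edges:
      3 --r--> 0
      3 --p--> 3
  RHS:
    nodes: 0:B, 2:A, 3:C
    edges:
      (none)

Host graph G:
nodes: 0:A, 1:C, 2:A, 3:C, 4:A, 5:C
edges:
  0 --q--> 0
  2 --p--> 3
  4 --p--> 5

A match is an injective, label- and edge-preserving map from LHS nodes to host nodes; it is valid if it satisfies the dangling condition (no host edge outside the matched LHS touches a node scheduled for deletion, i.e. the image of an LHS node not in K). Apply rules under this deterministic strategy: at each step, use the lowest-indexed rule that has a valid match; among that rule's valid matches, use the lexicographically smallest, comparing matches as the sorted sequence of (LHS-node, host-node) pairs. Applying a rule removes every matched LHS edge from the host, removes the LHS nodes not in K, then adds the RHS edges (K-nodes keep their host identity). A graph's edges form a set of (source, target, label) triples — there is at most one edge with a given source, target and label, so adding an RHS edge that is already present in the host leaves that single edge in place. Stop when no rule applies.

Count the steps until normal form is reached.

initial: |V|=6 |E|=3  E = 0-q->0 2-p->3 4-p->5
step 1: apply R0 at {0↦2, 1↦3, 2↦0}  → |V|=4 |E|=2  E = 0-q->0 4-p->5
step 2: apply R0 at {0↦4, 1↦5, 2↦0}  → |V|=2 |E|=1  E = 0-q->0
normal form: no rule applies after step 2

Answer: 2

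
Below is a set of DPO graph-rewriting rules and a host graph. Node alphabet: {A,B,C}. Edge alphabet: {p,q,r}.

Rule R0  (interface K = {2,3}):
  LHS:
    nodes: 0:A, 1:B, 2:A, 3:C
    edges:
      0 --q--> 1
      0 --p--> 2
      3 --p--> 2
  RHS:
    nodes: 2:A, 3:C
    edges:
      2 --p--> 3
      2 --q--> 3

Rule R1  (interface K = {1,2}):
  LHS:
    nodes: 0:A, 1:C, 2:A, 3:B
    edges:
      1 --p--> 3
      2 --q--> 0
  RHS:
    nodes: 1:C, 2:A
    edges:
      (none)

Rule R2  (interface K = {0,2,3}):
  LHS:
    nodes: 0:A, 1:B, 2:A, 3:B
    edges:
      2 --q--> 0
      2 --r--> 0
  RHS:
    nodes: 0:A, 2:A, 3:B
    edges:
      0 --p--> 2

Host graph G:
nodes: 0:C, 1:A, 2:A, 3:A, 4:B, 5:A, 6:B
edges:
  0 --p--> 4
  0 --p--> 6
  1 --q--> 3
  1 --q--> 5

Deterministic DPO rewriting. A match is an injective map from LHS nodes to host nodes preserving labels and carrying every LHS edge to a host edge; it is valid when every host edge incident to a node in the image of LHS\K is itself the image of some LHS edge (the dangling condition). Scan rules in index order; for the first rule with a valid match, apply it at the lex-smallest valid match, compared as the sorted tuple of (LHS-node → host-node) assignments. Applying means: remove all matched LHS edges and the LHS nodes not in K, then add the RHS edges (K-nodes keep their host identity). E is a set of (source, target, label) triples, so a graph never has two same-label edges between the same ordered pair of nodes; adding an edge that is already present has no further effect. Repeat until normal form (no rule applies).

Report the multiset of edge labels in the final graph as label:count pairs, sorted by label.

[0] host  ⇒  7 nodes, 4 edges  {0-p->4 0-p->6 1-q->3 1-q->5}
[1] R1 @ {0↦3, 1↦0, 2↦1, 3↦4}  ⇒  5 nodes, 2 edges  {0-p->6 1-q->5}
[2] R1 @ {0↦5, 1↦0, 2↦1, 3↦6}  ⇒  3 nodes, 0 edges  {∅}
final graph: no rule applies after step 2
NF edges: []

Answer: (no edges)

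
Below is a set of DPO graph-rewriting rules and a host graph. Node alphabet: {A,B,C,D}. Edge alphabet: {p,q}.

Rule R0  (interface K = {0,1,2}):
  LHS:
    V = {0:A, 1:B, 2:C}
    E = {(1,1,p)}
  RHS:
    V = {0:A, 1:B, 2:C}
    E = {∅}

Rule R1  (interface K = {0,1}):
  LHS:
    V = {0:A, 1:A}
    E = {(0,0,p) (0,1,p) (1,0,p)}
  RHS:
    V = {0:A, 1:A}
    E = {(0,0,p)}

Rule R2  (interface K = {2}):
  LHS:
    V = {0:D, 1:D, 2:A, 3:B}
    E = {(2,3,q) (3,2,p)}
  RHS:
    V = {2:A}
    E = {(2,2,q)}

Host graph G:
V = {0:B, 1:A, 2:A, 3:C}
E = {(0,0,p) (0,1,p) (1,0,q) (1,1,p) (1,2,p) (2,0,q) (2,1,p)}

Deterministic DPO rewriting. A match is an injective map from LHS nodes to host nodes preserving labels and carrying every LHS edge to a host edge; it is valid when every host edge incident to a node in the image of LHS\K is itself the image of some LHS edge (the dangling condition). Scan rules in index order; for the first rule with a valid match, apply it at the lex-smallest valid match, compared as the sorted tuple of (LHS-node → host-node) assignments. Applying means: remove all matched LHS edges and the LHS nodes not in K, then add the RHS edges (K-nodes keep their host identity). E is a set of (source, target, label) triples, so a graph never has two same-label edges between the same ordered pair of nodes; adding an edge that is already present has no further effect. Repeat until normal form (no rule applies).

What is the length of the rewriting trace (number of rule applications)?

Answer: 2

Rewrite trace:
start.  V:4 E:7  edges: 0-p->0 0-p->1 1-q->0 1-p->1 1-p->2 2-q->0 2-p->1
1. fire R0 via {0↦1, 1↦0, 2↦3}  →  V:4 E:6  edges: 0-p->1 1-q->0 1-p->1 1-p->2 2-q->0 2-p->1
2. fire R1 via {0↦1, 1↦2}  →  V:4 E:4  edges: 0-p->1 1-q->0 1-p->1 2-q->0
normal form: no rule applies after step 2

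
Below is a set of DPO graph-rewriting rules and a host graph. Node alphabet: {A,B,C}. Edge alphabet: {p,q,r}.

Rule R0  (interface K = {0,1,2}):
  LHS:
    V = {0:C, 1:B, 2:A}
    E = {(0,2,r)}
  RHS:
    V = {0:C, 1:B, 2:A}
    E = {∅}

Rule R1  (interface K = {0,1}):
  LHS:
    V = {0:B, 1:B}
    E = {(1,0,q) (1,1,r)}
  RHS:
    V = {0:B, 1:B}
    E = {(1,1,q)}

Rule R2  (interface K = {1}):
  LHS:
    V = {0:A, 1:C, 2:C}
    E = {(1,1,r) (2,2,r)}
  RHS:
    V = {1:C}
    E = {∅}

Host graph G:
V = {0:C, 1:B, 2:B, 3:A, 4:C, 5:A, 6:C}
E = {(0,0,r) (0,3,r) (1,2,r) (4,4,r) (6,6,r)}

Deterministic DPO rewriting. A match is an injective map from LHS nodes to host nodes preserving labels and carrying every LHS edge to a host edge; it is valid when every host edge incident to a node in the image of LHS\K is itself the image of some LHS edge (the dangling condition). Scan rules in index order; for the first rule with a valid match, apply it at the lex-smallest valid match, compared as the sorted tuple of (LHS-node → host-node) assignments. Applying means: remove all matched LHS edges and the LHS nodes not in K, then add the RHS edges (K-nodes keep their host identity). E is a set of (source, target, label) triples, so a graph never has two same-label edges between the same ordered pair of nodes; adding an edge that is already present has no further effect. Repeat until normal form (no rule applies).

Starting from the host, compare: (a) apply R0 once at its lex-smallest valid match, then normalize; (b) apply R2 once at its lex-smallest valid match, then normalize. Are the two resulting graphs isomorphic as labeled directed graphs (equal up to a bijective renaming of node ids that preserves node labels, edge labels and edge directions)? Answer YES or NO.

Answer: YES

Rewrite trace:
branch R0-first: apply at {0↦0, 1↦1, 2↦3} → |E|=4, then 1 more step(s) → NF |V|=5 |E|=2 V={0:C, 1:B, 2:B, 5:A, 6:C} E=1-r->2 6-r->6
branch R2-first: apply at {0↦5, 1↦0, 2↦4} → |E|=3, then 1 more step(s) → NF |V|=5 |E|=2 V={0:C, 1:B, 2:B, 3:A, 6:C} E=1-r->2 6-r->6
graphs isomorphic (equal up to label-preserving node renaming)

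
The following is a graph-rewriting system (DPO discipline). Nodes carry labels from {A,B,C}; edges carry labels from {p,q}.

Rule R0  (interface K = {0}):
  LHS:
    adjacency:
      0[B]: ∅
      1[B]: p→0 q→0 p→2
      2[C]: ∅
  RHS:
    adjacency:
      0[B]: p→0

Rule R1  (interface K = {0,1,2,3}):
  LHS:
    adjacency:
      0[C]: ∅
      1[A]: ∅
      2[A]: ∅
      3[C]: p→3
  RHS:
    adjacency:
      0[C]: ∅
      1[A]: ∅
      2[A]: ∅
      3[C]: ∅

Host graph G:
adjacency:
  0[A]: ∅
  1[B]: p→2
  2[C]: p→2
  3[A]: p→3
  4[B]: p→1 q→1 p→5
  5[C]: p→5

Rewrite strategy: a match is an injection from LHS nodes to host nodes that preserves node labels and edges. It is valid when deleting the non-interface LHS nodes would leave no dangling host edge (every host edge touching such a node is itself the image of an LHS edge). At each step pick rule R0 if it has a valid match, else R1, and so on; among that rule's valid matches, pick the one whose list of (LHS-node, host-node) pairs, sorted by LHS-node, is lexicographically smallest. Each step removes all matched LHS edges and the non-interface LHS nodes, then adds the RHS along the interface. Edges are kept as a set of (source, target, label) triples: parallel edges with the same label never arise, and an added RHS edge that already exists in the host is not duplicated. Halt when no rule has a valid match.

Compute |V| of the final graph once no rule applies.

[0] host  ⇒  6 nodes, 7 edges  {1-p->2 2-p->2 3-p->3 4-p->1 4-q->1 4-p->5 5-p->5}
[1] R1 @ {0↦2, 1↦0, 2↦3, 3↦5}  ⇒  6 nodes, 6 edges  {1-p->2 2-p->2 3-p->3 4-p->1 4-q->1 4-p->5}
[2] R0 @ {0↦1, 1↦4, 2↦5}  ⇒  4 nodes, 4 edges  {1-p->1 1-p->2 2-p->2 3-p->3}
halt: no rule applies after step 2
NF nodes: {0:A, 1:B, 2:C, 3:A}

Answer: 4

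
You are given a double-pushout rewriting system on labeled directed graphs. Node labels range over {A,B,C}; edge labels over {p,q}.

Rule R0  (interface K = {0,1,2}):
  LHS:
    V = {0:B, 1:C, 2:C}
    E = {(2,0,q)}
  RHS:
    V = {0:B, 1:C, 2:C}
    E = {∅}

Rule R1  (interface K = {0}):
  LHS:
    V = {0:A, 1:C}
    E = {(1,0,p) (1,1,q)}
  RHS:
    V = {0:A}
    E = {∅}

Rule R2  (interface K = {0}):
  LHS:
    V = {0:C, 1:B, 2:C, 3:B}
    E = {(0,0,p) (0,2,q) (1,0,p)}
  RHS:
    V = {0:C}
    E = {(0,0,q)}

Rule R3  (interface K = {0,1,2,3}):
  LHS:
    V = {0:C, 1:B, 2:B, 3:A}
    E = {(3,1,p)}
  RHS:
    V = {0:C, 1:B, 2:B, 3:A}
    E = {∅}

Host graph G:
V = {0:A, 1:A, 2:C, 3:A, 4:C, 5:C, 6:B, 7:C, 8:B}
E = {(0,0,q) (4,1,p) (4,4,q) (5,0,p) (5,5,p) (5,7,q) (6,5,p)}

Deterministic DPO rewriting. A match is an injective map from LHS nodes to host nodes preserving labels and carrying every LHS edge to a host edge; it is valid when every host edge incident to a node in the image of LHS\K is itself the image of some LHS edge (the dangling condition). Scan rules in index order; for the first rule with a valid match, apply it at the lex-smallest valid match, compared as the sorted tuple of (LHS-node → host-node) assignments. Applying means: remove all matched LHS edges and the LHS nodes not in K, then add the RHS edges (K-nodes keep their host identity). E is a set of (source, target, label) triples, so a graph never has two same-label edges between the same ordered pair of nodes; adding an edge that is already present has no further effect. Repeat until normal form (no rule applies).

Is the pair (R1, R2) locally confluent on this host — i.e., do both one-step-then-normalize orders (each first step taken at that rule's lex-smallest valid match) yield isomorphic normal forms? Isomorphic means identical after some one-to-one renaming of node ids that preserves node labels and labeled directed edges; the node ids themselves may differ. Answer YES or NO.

Answer: YES

Rewrite trace:
branch R1-first: apply at {0↦1, 1↦4} → |E|=5, then 2 more step(s) → NF |V|=4 |E|=1 V={0:A, 1:A, 2:C, 3:A} E=0-q->0
branch R2-first: apply at {0↦5, 1↦6, 2↦7, 3↦8} → |E|=5, then 2 more step(s) → NF |V|=4 |E|=1 V={0:A, 1:A, 2:C, 3:A} E=0-q->0
graphs isomorphic (equal up to label-preserving node renaming)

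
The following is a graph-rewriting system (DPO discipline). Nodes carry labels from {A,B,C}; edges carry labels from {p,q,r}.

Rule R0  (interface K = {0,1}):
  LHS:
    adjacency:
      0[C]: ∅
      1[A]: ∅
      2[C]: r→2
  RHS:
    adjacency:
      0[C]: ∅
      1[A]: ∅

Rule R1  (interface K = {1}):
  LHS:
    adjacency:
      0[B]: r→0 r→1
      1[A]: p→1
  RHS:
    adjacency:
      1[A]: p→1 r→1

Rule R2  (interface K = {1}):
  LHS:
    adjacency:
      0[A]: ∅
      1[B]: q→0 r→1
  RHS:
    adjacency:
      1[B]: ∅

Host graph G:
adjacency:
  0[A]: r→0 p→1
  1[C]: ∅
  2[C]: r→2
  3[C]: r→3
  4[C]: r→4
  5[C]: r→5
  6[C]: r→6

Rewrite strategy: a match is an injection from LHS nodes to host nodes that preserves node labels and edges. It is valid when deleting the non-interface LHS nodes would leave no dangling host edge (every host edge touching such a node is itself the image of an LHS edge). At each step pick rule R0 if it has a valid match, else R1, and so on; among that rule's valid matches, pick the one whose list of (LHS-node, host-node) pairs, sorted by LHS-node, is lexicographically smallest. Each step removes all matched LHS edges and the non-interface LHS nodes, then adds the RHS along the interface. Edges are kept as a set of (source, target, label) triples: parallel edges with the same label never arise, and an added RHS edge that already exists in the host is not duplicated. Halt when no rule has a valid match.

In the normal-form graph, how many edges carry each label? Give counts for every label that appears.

[0] host  ⇒  7 nodes, 7 edges  {0-r->0 0-p->1 2-r->2 3-r->3 4-r->4 5-r->5 6-r->6}
[1] R0 @ {0↦1, 1↦0, 2↦2}  ⇒  6 nodes, 6 edges  {0-r->0 0-p->1 3-r->3 4-r->4 5-r->5 6-r->6}
[2] R0 @ {0↦1, 1↦0, 2↦3}  ⇒  5 nodes, 5 edges  {0-r->0 0-p->1 4-r->4 5-r->5 6-r->6}
[3] R0 @ {0↦1, 1↦0, 2↦4}  ⇒  4 nodes, 4 edges  {0-r->0 0-p->1 5-r->5 6-r->6}
[4] R0 @ {0↦1, 1↦0, 2↦5}  ⇒  3 nodes, 3 edges  {0-r->0 0-p->1 6-r->6}
[5] R0 @ {0↦1, 1↦0, 2↦6}  ⇒  2 nodes, 2 edges  {0-r->0 0-p->1}
normal form: no rule applies after step 5
NF edges: [(0, 0, 'r'), (0, 1, 'p')]

Answer: p:1 r:1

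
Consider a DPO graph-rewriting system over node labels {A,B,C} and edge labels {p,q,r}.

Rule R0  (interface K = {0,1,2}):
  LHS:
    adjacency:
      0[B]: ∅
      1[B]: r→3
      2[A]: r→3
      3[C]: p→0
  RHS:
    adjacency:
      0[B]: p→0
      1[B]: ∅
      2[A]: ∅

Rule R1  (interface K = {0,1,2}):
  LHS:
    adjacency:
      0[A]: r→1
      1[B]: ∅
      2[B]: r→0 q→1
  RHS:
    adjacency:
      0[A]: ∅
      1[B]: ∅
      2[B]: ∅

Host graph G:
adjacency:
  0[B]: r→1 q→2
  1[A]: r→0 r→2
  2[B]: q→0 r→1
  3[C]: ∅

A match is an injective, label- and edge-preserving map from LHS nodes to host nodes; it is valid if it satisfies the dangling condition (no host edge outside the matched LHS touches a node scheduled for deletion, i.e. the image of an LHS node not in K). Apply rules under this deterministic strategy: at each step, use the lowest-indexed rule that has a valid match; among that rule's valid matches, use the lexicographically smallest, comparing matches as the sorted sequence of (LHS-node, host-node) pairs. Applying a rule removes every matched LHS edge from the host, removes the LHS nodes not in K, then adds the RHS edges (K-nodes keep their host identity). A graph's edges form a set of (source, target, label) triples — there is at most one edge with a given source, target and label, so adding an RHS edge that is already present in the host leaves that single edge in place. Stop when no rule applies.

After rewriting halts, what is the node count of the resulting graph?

Answer: 4

Rewrite trace:
[0] host  ⇒  4 nodes, 6 edges  {0-r->1 0-q->2 1-r->0 1-r->2 2-q->0 2-r->1}
[1] R1 @ {0↦1, 1↦0, 2↦2}  ⇒  4 nodes, 3 edges  {0-r->1 0-q->2 1-r->2}
[2] R1 @ {0↦1, 1↦2, 2↦0}  ⇒  4 nodes, 0 edges  {∅}
normal form: no rule applies after step 2
NF nodes: {0:B, 1:A, 2:B, 3:C}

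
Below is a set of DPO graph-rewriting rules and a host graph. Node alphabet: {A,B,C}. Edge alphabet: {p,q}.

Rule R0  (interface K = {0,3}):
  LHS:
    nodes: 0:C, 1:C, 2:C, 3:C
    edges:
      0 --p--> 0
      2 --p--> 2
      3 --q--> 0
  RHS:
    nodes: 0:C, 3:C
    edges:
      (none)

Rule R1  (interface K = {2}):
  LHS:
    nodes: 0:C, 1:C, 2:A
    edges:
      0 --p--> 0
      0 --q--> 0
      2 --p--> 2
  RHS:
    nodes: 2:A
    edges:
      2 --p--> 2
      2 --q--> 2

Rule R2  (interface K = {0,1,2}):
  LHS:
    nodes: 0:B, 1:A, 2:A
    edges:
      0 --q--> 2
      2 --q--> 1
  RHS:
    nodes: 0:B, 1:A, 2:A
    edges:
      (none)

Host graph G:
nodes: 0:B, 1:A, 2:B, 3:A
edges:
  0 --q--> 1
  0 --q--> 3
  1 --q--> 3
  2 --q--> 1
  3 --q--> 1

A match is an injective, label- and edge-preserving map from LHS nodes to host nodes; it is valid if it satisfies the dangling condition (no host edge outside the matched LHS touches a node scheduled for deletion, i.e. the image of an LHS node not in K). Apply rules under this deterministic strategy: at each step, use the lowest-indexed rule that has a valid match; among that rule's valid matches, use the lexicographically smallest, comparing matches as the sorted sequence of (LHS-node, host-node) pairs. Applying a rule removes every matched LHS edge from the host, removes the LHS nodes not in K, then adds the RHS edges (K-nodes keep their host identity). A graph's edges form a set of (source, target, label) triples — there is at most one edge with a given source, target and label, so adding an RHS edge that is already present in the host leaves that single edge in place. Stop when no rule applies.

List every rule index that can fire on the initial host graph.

R0: no valid match — LHS pattern not found
R1: no valid match — LHS pattern not found
R2: 3 valid matches — {0↦0, 1↦1, 2↦3}, {0↦0, 1↦3, 2↦1}, {0↦2, 1↦3, 2↦1}

Answer: [R2]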